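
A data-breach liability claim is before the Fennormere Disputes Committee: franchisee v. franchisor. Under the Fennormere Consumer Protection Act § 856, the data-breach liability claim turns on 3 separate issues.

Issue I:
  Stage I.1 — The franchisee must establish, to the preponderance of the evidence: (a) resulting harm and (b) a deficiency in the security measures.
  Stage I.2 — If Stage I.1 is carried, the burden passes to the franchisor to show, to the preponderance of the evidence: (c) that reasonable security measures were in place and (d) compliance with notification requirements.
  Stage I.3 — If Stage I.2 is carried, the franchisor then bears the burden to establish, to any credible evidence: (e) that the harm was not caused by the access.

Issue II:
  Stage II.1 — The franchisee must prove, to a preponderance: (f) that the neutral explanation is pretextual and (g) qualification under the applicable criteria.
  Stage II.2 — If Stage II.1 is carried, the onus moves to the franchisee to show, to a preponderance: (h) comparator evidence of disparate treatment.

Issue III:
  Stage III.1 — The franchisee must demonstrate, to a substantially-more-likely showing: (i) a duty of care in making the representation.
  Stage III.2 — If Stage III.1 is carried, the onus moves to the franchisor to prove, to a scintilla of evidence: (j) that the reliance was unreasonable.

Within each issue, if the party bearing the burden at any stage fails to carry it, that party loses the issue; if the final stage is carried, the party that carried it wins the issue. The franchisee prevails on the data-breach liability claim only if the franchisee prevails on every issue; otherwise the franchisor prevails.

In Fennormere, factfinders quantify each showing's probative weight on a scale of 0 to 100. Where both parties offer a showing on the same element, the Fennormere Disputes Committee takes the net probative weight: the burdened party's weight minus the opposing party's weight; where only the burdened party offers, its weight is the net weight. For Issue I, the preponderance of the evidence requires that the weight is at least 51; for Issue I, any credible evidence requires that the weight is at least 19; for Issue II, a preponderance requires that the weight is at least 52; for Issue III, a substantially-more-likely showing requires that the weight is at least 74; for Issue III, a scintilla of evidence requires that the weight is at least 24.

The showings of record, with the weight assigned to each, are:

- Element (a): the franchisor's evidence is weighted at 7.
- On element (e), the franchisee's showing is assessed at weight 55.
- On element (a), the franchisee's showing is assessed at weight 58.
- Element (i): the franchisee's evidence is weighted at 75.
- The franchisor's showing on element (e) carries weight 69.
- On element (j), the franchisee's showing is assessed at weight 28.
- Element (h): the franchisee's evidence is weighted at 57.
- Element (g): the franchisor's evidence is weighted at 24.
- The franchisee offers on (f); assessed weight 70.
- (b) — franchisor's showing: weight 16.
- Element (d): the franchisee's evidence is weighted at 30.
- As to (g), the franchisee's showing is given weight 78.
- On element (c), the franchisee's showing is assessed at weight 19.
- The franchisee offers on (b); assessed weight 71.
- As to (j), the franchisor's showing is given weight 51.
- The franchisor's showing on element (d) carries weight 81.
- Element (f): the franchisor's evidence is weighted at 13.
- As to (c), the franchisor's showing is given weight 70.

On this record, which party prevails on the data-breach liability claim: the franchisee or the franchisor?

— Issue I —
Stage I.1 (franchisee, the preponderance of the evidence, weight is at least 51): (a) net 58−7=51 ≥ 51 — meets; (b) net 71−16=55 ≥ 51 — meets.
  Stage I.1 carried; the burden shifts to the franchisor.
Stage I.2 (franchisor, the preponderance of the evidence, weight is at least 51): (c) net 70−19=51 ≥ 51 — meets; (d) net 81−30=51 ≥ 51 — meets.
  Stage I.2 is satisfied; the franchisor continues to bear the burden.
Stage I.3 (franchisor, any credible evidence, weight is at least 19): (e) net 69−55=14 < 19 — fails.
  Stage I.3 not carried; the franchisor fails its burden.
So the franchisee prevails on this issue.
— Issue II —
At Stage II.1 the franchisee must meet a preponderance (weight is at least 52): on (f) the weight is 70 less the opposing 13 gives net 57, which does reach 52, so (f) meets the standard; on (g) the weight is 78 less the opposing 24 gives net 54, ≥ 52, so (g) meets the standard.
  All elements met. The franchisee retains the burden for Stage II.2.
At Stage II.2 the franchisee must meet a preponderance (weight is at least 52): on (h) the weight is 57, ≥ 52, so (h) meets the standard.
  All elements met at the final stage.
With every stage satisfied, the franchisee prevails on this issue.
— Issue III —
At Stage III.1 the franchisee must meet a substantially-more-likely showing (weight is at least 74): on (i) the weight is 75, which does reach 74, so (i) meets the standard.
  All elements met. The burden passes to the franchisor.
At Stage III.2 the franchisor must meet a scintilla of evidence (weight is at least 24): on (j) the weight is 51 less the opposing 28 gives net 23, which does not reach 24, so (j) does not meet the standard.
  Not every element is met, so the franchisor fails to carry Stage III.2.
The analysis ends at Stage III.2; the franchisee prevails on this issue.
Per-issue: Issue I → franchisee; Issue II → franchisee; Issue III → franchisee. The franchisee must prevail on every issue; overall, the franchisee prevails.

franchisee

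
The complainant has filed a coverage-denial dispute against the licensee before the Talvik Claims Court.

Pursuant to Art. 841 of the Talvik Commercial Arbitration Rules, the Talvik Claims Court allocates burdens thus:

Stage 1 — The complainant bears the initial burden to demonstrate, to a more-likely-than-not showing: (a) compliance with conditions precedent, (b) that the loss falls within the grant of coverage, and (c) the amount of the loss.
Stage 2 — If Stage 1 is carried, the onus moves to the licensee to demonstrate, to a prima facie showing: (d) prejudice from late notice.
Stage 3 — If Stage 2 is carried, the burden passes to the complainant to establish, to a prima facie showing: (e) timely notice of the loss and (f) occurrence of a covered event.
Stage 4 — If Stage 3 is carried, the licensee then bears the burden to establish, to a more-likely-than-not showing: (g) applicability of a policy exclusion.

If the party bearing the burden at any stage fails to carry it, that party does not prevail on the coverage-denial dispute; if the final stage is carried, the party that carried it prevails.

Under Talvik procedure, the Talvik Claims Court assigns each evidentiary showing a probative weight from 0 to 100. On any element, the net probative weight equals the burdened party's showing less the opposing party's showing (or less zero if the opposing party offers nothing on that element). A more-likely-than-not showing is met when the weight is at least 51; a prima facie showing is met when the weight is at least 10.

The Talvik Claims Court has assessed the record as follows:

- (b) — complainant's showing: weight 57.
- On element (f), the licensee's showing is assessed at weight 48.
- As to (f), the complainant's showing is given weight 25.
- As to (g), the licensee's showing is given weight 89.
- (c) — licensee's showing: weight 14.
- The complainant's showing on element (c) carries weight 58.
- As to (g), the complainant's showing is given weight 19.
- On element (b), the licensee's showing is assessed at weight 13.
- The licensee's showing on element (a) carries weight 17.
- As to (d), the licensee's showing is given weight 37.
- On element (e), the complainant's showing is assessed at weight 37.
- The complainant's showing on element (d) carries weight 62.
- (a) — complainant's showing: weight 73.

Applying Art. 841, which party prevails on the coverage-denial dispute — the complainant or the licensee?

Stage 1 — burden on complainant; standard: a more-likely-than-not showing (weight is at least 51).
    (a): 73 − 17 = 56 ≥ 51 [met]
    (b): 57 − 13 = 44 < 51 [not met]
    (c): 58 − 14 = 44 < 51 [not met]
  The complainant does not carry Stage 1.
The licensee prevails.

licensee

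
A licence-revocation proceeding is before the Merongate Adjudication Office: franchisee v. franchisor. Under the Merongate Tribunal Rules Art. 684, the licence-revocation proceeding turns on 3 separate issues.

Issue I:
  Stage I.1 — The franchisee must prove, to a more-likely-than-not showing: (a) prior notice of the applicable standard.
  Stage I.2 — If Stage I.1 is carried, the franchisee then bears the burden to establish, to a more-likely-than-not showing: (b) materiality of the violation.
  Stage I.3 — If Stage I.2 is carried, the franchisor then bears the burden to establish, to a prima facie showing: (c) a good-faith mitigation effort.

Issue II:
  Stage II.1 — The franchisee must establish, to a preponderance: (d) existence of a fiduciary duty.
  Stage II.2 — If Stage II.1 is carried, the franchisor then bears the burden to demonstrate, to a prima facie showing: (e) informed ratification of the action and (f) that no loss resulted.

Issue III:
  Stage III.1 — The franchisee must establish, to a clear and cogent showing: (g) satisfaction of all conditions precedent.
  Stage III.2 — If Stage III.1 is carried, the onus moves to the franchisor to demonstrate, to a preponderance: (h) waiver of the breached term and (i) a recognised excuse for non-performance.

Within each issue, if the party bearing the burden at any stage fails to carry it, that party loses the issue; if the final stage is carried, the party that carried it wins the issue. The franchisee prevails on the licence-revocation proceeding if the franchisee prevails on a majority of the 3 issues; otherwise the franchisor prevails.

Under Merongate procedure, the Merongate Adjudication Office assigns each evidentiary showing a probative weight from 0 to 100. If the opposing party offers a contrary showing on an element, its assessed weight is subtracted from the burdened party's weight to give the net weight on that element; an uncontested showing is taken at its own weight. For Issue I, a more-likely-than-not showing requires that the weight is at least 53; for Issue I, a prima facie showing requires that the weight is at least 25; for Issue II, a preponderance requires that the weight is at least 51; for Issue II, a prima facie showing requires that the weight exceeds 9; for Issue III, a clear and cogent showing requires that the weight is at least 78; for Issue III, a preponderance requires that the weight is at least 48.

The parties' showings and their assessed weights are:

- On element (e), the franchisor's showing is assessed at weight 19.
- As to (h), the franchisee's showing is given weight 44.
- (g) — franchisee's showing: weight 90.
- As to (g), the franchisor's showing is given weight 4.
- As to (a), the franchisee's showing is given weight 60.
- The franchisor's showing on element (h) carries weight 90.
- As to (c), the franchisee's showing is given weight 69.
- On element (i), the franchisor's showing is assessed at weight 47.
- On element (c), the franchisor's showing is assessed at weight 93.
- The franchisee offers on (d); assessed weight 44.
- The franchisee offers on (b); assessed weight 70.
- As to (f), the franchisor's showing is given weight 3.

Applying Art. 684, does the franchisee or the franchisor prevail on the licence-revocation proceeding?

— Issue I —
Stage I.1 (franchisee, a more-likely-than-not showing, weight is at least 53): (a) 60 ≥ 53 — meets.
  Stage I.1 is satisfied; the franchisee continues to bear the burden.
Stage I.2 (franchisee, a more-likely-than-not showing, weight is at least 53): (b) 70 ≥ 53 — meets.
  The franchisee carries Stage I.2; the franchisor now bears the burden.
Stage I.3 (franchisor, a prima facie showing, weight is at least 25): (c) net 93−69=24 < 25 — fails.
  Stage I.3 not carried; the franchisor fails its burden.
The franchisee prevails on this issue.
— Issue II —
At Stage II.1 the franchisee must meet a preponderance (weight is at least 51): on (d) the weight is 44, < 51, so (d) does not meet the standard.
  The franchisee does not carry Stage II.1.
So the franchisor prevails on this issue.
— Issue III —
At Stage III.1 the franchisee must meet a clear and cogent showing (weight is at least 78): on (g) the weight is 90 less the opposing 4 gives net 86, ≥ 78, so (g) meets the standard.
  The franchisee carries Stage III.1; the franchisor now bears the burden.
At Stage III.2 the franchisor must meet a preponderance (weight is at least 48): on (h) the weight is 90 less the opposing 44 gives net 46, < 48, so (h) does not meet the standard; on (i) the weight is 47, < 48, so (i) does not meet the standard.
  Not every element is met, so the franchisor fails to carry Stage III.2.
The analysis ends at Stage III.2; the franchisee prevails on this issue.
Per-issue: Issue I → franchisee; Issue II → franchisor; Issue III → franchisee. The franchisee must prevail on a majority of issues; overall, the franchisee prevails.

franchisee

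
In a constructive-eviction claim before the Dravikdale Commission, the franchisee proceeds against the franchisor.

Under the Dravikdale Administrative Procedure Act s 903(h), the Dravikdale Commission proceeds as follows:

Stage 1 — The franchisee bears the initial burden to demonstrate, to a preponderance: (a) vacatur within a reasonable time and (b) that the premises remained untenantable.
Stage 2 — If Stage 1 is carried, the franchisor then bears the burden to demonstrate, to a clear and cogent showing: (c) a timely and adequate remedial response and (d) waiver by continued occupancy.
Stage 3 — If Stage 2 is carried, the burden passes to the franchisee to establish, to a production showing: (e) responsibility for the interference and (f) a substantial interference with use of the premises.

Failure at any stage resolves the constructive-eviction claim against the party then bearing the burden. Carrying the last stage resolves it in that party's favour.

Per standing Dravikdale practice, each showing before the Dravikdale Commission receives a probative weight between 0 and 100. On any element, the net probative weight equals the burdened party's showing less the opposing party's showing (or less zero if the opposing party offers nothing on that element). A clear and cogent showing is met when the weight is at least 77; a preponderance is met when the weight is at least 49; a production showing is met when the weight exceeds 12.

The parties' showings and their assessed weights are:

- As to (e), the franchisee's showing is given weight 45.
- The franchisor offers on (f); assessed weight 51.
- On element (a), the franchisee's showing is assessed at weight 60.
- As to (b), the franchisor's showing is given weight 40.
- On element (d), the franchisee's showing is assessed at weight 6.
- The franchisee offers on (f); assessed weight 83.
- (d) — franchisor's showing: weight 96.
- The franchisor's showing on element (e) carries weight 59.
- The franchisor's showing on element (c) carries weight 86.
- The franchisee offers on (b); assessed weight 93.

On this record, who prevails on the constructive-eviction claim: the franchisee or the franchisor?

Stage 1 — burden on franchisee; standard: a preponderance (weight is at least 49).
    (a): 60 ≥ 49 [met]
    (b): 93 − 40 = 53 ≥ 49 [met]
  Stage 1 is satisfied; the onus moves to the franchisor.
Stage 2 — burden on franchisor; standard: a clear and cogent showing (weight is at least 77).
    (c): 86 ≥ 77 [met]
    (d): 96 − 6 = 90 ≥ 77 [met]
  Stage 2 carried; the burden shifts to the franchisee.
Stage 3 — burden on franchisee; standard: a production showing (weight exceeds 12).
    (e): 45 − 59 = -14 ≤ 12 [not met]
    (f): 83 − 51 = 32 > 12 [met]
  The franchisee does not carry Stage 3.
So the franchisor prevails.

franchisor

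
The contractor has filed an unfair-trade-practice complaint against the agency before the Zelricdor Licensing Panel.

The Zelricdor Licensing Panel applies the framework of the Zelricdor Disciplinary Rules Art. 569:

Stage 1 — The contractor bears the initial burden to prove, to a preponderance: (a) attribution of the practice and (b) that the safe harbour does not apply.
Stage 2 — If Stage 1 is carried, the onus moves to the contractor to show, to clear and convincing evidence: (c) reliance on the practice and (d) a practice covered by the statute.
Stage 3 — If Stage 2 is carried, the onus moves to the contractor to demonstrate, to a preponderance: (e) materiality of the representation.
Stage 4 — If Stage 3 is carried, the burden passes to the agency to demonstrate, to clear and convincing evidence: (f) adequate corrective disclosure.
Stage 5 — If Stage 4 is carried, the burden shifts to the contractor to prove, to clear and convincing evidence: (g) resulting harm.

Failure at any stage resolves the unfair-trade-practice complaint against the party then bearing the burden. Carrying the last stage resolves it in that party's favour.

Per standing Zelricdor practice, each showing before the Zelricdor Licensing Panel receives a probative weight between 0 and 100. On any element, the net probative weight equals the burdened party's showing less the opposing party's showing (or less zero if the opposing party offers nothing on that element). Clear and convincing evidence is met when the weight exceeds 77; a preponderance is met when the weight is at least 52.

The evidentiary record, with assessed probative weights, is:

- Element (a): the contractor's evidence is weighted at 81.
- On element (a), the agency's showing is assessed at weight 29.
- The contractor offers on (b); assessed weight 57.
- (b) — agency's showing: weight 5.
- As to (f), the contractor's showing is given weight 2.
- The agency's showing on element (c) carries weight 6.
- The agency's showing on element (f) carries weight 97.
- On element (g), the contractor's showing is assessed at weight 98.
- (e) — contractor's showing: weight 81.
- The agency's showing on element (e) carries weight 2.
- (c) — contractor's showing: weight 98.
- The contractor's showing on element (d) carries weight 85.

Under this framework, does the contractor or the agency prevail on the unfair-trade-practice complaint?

contractor

Stage 1 (contractor, a preponderance, weight is at least 52): (a) net 81−29=52 ≥ 52 — meets; (b) net 57−5=52 ≥ 52 — meets.
  Stage 1 carried; the burden remains with the contractor.
Stage 2 (contractor, clear and convincing evidence, weight exceeds 77): (c) net 98−6=92 > 77 — meets; (d) 85 > 77 — meets.
  Stage 2 is satisfied; the contractor continues to bear the burden.
Stage 3 (contractor, a preponderance, weight is at least 52): (e) net 81−2=79 ≥ 52 — meets.
  Stage 3 carried; the burden shifts to the agency.
Stage 4 (agency, clear and convincing evidence, weight exceeds 77): (f) net 97−2=95 > 77 — meets.
  The agency carries Stage 4; the contractor now bears the burden.
Stage 5 (contractor, clear and convincing evidence, weight exceeds 77): (g) 98 > 77 — meets.
  The contractor carries the last stage.
All stages carried — the contractor prevails.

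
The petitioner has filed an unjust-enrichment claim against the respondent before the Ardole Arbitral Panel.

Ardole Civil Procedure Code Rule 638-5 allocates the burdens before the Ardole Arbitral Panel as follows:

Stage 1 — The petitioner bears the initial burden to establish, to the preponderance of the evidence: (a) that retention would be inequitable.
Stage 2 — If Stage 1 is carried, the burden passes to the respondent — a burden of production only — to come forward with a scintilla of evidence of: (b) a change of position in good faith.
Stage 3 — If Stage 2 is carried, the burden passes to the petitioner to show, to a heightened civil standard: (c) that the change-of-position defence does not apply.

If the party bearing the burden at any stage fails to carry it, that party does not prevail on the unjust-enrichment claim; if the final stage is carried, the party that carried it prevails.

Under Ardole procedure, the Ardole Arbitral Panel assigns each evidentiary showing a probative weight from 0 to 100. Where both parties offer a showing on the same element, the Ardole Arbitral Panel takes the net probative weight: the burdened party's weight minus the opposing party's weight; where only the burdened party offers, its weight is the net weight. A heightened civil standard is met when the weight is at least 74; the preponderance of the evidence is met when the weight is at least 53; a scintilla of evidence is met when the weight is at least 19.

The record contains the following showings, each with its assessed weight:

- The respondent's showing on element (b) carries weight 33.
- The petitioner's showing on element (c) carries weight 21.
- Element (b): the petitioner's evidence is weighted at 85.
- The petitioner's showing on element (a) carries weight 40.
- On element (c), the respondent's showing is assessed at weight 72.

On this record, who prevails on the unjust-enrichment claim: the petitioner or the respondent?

Stage 1 — burden on petitioner; standard: the preponderance of the evidence (weight is at least 53).
    (a): 40 < 53 [not met]
  Not every element is met, so the petitioner fails to carry Stage 1.
The analysis ends at Stage 1; the respondent prevails.

respondent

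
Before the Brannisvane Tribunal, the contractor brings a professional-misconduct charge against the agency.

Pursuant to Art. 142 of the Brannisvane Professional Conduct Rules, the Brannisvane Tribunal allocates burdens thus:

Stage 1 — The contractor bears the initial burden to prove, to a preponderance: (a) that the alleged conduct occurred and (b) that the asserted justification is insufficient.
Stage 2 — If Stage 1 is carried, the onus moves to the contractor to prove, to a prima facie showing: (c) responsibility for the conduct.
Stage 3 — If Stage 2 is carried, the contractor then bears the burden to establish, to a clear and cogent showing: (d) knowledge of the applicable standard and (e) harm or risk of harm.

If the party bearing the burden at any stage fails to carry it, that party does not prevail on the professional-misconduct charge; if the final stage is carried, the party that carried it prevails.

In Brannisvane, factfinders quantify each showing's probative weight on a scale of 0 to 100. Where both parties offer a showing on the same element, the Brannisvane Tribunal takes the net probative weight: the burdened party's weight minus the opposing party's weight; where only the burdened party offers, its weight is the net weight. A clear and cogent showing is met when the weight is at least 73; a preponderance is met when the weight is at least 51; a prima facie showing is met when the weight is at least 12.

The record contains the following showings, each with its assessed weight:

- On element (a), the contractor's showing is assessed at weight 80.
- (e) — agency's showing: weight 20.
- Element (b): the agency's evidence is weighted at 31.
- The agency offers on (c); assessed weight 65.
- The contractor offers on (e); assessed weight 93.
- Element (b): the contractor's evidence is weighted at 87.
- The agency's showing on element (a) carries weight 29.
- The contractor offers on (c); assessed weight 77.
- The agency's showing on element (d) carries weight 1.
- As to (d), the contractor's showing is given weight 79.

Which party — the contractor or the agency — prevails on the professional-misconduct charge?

contractor

At Stage 1 the contractor must meet a preponderance (weight is at least 51): on (a) the weight is 80 less the opposing 29 gives net 51, ≥ 51, so (a) meets the standard; on (b) the weight is 87 less the opposing 31 gives net 56, ≥ 51, so (b) meets the standard.
  All elements met. The contractor retains the burden for Stage 2.
At Stage 2 the contractor must meet a prima facie showing (weight is at least 12): on (c) the weight is 77 less the opposing 65 gives net 12, ≥ 12, so (c) meets the standard.
  Stage 2 is satisfied; the contractor continues to bear the burden.
At Stage 3 the contractor must meet a clear and cogent showing (weight is at least 73): on (d) the weight is 79 less the opposing 1 gives net 78, which does reach 73, so (d) meets the standard; on (e) the weight is 93 less the opposing 20 gives net 73, ≥ 73, so (e) meets the standard.
  The contractor carries the last stage.
All stages carried — the contractor prevails.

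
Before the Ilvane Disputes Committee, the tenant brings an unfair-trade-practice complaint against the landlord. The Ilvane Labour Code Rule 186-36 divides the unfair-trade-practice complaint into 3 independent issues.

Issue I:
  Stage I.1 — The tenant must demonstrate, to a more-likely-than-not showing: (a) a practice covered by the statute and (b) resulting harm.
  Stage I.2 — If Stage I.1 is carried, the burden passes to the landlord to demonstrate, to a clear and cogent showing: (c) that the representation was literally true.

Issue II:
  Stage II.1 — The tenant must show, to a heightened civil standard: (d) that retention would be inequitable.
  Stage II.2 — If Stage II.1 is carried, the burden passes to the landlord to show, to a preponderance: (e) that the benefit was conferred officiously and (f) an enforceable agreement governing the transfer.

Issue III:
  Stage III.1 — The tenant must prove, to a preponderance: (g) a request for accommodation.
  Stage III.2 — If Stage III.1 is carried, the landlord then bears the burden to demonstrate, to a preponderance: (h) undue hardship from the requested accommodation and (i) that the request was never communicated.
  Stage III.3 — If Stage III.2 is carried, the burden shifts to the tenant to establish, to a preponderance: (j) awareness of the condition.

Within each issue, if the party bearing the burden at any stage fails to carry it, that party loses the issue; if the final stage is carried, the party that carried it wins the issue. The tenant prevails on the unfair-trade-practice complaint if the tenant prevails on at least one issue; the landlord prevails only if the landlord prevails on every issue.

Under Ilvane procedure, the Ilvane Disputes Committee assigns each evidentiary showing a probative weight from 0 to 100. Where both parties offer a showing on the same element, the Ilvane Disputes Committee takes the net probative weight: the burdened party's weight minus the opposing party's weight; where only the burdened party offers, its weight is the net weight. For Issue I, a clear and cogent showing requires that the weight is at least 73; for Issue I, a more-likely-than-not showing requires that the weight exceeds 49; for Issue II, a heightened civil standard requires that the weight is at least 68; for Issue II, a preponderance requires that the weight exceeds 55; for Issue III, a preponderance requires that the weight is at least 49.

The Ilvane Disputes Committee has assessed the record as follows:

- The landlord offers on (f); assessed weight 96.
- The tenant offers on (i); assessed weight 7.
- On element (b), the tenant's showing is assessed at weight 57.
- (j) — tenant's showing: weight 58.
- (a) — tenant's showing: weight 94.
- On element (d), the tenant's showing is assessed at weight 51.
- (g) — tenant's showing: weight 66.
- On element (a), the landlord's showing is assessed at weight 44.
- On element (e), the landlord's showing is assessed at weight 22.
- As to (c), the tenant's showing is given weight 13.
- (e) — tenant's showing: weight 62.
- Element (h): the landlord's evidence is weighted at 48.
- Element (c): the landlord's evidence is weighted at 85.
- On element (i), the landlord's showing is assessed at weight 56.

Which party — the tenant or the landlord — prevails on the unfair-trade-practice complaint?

— Issue I —
At Stage I.1 the tenant must meet a more-likely-than-not showing (weight exceeds 49): on (a) the weight is 94 less the opposing 44 gives net 50, which does exceed 49, so (a) meets the standard; on (b) the weight is 57, > 49, so (b) meets the standard.
  Stage I.1 carried; the burden shifts to the landlord.
At Stage I.2 the landlord must meet a clear and cogent showing (weight is at least 73): on (c) the weight is 85 less the opposing 13 gives net 72, < 73, so (c) does not meet the standard.
  Not every element is met, so the landlord fails to carry Stage I.2.
The tenant prevails on this issue.
— Issue II —
Stage II.1 (tenant, a heightened civil standard, weight is at least 68): (d) 51 < 68 — fails.
  Not every element is met, so the tenant fails to carry Stage II.1.
The analysis ends at Stage II.1; the landlord prevails on this issue.
— Issue III —
Stage III.1 — burden on tenant; standard: a preponderance (weight is at least 49).
    (g): 66 ≥ 49 [met]
  Stage III.1 is satisfied; the onus moves to the landlord.
Stage III.2 — burden on landlord; standard: a preponderance (weight is at least 49).
    (h): 48 < 49 [not met]
    (i): 56 − 7 = 49 ≥ 49 [met]
  The landlord does not carry Stage III.2.
The tenant prevails on this issue.
Per-issue: Issue I → tenant; Issue II → landlord; Issue III → tenant. The tenant must prevail on at least one issue; overall, the tenant prevails.

tenant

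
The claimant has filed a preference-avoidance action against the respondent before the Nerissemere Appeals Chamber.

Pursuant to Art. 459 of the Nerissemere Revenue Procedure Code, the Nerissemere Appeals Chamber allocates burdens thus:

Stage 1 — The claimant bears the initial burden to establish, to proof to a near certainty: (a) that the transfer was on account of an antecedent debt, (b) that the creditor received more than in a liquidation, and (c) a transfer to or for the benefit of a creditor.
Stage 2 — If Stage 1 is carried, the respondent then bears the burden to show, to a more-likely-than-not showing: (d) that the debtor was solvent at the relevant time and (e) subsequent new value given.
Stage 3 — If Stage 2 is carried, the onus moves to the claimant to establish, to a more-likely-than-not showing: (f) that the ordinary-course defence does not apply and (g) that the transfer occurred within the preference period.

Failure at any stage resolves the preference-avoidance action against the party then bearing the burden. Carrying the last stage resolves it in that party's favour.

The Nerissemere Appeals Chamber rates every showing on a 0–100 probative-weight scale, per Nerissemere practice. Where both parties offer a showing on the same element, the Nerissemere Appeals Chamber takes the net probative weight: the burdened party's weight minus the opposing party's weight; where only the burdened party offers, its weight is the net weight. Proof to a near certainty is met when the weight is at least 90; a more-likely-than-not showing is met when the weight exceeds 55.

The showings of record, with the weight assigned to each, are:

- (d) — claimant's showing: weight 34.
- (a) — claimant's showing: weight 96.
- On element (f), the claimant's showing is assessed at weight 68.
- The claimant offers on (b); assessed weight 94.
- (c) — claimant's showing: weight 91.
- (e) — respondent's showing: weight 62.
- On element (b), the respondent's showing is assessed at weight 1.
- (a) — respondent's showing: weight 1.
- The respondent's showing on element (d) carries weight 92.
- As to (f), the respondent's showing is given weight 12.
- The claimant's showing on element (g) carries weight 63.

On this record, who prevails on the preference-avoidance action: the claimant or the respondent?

At Stage 1 the claimant must meet proof to a near certainty (weight is at least 90): on (a) the weight is 96 less the opposing 1 gives net 95, ≥ 90, so (a) meets the standard; on (b) the weight is 94 less the opposing 1 gives net 93, which does reach 90, so (b) meets the standard; on (c) the weight is 91, ≥ 90, so (c) meets the standard.
  The claimant carries Stage 1; the respondent now bears the burden.
At Stage 2 the respondent must meet a more-likely-than-not showing (weight exceeds 55): on (d) the weight is 92 less the opposing 34 gives net 58, which does exceed 55, so (d) meets the standard; on (e) the weight is 62, > 55, so (e) meets the standard.
  Stage 2 carried; the burden shifts to the claimant.
At Stage 3 the claimant must meet a more-likely-than-not showing (weight exceeds 55): on (f) the weight is 68 less the opposing 12 gives net 56, which does exceed 55, so (f) meets the standard; on (g) the weight is 63, which does exceed 55, so (g) meets the standard.
  Stage 3 carried; the final stage is satisfied.
With every stage satisfied, the claimant prevails.

claimant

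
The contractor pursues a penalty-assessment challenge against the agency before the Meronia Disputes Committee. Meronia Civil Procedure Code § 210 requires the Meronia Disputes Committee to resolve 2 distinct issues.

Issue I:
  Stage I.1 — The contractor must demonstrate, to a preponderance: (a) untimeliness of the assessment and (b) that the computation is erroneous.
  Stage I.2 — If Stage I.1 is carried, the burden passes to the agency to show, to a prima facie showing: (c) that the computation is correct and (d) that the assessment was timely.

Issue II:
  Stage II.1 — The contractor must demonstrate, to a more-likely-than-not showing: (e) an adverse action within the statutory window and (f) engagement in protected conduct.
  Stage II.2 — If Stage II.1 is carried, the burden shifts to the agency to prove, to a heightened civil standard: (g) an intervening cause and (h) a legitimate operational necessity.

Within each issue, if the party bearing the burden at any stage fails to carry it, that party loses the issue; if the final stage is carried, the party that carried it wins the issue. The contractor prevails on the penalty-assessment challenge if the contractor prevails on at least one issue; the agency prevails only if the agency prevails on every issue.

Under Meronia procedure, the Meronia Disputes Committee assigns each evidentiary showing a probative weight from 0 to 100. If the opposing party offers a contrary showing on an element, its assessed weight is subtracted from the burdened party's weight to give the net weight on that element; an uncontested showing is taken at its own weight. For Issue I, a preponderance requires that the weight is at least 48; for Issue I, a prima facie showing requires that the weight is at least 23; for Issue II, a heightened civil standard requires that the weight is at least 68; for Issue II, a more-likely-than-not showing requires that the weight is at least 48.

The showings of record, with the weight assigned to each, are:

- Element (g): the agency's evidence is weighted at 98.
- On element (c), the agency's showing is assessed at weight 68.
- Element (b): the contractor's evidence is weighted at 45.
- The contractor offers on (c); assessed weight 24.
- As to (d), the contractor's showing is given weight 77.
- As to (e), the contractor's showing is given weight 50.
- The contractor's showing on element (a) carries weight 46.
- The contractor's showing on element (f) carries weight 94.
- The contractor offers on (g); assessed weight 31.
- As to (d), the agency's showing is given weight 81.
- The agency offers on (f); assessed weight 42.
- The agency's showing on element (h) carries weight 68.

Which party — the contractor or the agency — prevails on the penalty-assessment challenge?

— Issue I —
Stage I.1 — burden on contractor; standard: a preponderance (weight is at least 48).
    (a): 46 < 48 [not met]
    (b): 45 < 48 [not met]
  Not every element is met, so the contractor fails to carry Stage I.1.
The agency prevails on this issue.
— Issue II —
Stage II.1 (contractor, a more-likely-than-not showing, weight is at least 48): (e) 50 ≥ 48 — meets; (f) net 94−42=52 ≥ 48 — meets.
  Stage II.1 carried; the burden shifts to the agency.
Stage II.2 (agency, a heightened civil standard, weight is at least 68): (g) net 98−31=67 < 68 — fails; (h) 68 ≥ 68 — meets.
  Not every element is met, so the agency fails to carry Stage II.2.
The analysis ends at Stage II.2; the contractor prevails on this issue.
Per-issue: Issue I → agency; Issue II → contractor. The contractor must prevail on at least one issue; overall, the contractor prevails.

contractor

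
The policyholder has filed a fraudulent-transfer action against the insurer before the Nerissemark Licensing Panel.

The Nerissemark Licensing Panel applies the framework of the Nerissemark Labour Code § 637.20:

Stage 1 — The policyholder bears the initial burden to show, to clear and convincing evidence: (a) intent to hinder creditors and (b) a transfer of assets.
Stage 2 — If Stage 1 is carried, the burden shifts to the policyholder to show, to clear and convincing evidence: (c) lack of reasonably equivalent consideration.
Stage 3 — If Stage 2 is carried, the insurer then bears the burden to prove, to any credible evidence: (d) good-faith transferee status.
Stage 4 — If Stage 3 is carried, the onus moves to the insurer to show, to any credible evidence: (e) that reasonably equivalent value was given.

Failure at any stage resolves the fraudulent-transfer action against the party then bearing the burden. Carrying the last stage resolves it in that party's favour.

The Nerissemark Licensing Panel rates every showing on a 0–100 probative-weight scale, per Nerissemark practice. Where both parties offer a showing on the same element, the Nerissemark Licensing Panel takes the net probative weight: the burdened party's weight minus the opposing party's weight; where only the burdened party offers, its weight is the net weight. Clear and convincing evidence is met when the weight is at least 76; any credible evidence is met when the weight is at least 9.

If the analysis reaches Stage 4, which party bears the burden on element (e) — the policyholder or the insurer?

insurer

Stage 4's rule assigns the burden to the insurer (to any credible evidence).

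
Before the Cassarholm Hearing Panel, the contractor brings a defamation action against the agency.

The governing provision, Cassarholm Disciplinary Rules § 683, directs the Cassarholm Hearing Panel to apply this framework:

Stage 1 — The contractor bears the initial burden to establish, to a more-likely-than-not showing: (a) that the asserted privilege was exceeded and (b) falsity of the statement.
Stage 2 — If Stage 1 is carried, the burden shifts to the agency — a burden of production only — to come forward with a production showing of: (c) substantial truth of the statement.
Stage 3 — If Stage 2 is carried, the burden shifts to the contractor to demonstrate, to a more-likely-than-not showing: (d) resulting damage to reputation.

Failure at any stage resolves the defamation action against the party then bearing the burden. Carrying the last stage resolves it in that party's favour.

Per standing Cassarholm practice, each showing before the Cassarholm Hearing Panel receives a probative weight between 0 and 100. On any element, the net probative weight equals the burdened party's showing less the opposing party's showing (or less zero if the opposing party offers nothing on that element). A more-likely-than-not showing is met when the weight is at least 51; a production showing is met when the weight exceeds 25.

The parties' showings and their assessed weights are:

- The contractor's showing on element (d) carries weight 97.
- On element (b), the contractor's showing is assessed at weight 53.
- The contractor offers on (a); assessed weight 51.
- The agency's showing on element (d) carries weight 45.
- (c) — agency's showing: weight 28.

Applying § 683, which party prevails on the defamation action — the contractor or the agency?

Stage 1 (contractor, a more-likely-than-not showing, weight is at least 51): (a) 51 ≥ 51 — meets; (b) 53 ≥ 51 — meets.
  Stage 1 carried; the burden shifts to the agency.
Stage 2 (agency, a production showing, weight exceeds 25): (c) 28 > 25 — meets.
  All elements met. The burden passes to the contractor.
Stage 3 (contractor, a more-likely-than-not showing, weight is at least 51): (d) net 97−45=52 ≥ 51 — meets.
  The contractor carries the last stage.
With every stage satisfied, the contractor prevails.

contractor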